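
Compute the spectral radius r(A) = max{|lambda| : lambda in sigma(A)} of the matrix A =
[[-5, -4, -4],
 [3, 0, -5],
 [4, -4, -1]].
r(A) ≈ 7.3152

The eigenvalues of A are the roots of its characteristic polynomial. With M = A (coefficients from the trace, the sum of principal 2x2 minors, and det A):
  p(λ) = det(λ I - M) = λ^3 + 6λ^2 + 13λ - 216.
No integer candidate from the rational root theorem (±divisors of 216) is a root, so the roots are irrational. The cubic discriminant is Δ = -1379056 < 0, so there is one real root and a complex-conjugate pair. p(4) = -4 and p(5) = 124 have opposite signs, so a root lies in (4, 5); Newton's method refines it to λ ≈ 4.0365. Dividing out (λ - (4.0365)) leaves approximately λ^2 + 10.0365λ + 53.512. For λ^2 + 10.0365λ + 53.512 the discriminant is -113.3172. It is negative, so the remaining roots are the complex-conjugate pair λ ≈ -5.0182 ± 5.3225i. Their product equals the constant term, so |λ|^2 ≈ 53.512 and |λ| ≈ 7.3152.
Thus the eigenvalues (to 4 decimals) are 4.0365 (modulus 4.0365); -5.0182 ± 5.3225i (modulus 7.3152). The spectral radius is the largest modulus: r(A) ≈ 7.3152. (Cross-check: r(A) ≤ ||A||_2 ≈ 7.6702; equality holds whenever A is normal, though it can also hold for some non-normal A.)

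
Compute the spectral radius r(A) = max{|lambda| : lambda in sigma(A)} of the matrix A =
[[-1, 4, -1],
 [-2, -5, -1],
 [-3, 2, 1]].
r(A) ≈ 4.5243

The eigenvalues of A are the roots of its characteristic polynomial. With M = A (coefficients from the trace, the sum of principal 2x2 minors, and det A):
  p(λ) = det(λ I - M) = λ^3 + 5λ^2 + 6λ - 42.
No integer candidate from the rational root theorem (±divisors of 42) is a root, so the roots are irrational. The cubic discriminant is Δ = -49272 < 0, so there is one real root and a complex-conjugate pair. p(2) = -2 and p(3) = 48 have opposite signs, so a root lies in (2, 3); Newton's method refines it to λ ≈ 2.0518. Dividing out (λ - (2.0518)) leaves approximately λ^2 + 7.0518λ + 20.4693. For λ^2 + 7.0518λ + 20.4693 the discriminant is -32.1488. It is negative, so the remaining roots are the complex-conjugate pair λ ≈ -3.5259 ± 2.835i. Their product equals the constant term, so |λ|^2 ≈ 20.4693 and |λ| ≈ 4.5243.
Thus the eigenvalues (to 4 decimals) are 2.0518 (modulus 2.0518); -3.5259 ± 2.835i (modulus 4.5243). The spectral radius is the largest modulus: r(A) ≈ 4.5243. (Cross-check: r(A) ≤ ||A||_2 ≈ 6.7241; equality holds whenever A is normal, though it can also hold for some non-normal A.)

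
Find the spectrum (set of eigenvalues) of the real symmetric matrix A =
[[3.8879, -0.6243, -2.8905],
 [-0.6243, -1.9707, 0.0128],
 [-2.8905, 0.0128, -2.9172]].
sigma(A) ≈ {-4, -2, 5}

A is real symmetric, so its spectrum consists of real eigenvalues. Expanding the characteristic polynomial of the displayed matrix gives
  det(λ I - A) = p(λ) = λ^3 + (1)λ^2 + (-22)λ + (-39.999).
Solving p(λ) = 0 yields eigenvalues ≈ -4, -2, 5. (A is shown rounded to 4 decimals, so these recover the underlying integer eigenvalues to within that precision.)
Verification: the trace of A = -1 equals the sum of eigenvalues -1, and det(A) ≈ 39.9990 matches the eigenvalue product 40.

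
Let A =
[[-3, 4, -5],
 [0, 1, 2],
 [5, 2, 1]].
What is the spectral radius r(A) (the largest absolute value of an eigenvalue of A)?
r(A) ≈ 5.153

The eigenvalues of A are the roots of its characteristic polynomial. With M = A (coefficients from the trace, the sum of principal 2x2 minors, and det A):
  p(λ) = det(λ I - M) = λ^3 + λ^2 + 16λ - 74.
No integer candidate from the rational root theorem (±divisors of 74) is a root, so the roots are irrational. The cubic discriminant is Δ = -184996 < 0, so there is one real root and a complex-conjugate pair. p(2) = -30 and p(3) = 10 have opposite signs, so a root lies in (2, 3); Newton's method refines it to λ ≈ 2.7868. Dividing out (λ - (2.7868)) leaves approximately λ^2 + 3.7868λ + 26.5533. For λ^2 + 3.7868λ + 26.5533 the discriminant is -91.8732. It is negative, so the remaining roots are the complex-conjugate pair λ ≈ -1.8934 ± 4.7925i. Their product equals the constant term, so |λ|^2 ≈ 26.5533 and |λ| ≈ 5.153.
Thus the eigenvalues (to 4 decimals) are 2.7868 (modulus 2.7868); -1.8934 ± 4.7925i (modulus 5.153). The spectral radius is the largest modulus: r(A) ≈ 5.153. (Cross-check: r(A) ≤ ||A||_2 ≈ 7.5237; equality holds whenever A is normal, though it can also hold for some non-normal A.)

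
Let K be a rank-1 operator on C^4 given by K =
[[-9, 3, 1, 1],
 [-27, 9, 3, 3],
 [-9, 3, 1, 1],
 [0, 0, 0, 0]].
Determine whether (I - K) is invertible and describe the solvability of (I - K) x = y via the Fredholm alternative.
(I - K) is singular (det(I - K) = 0, i.e. 1 ∈ sigma(K)). (I - K) x = y is solvable iff y ⊥ ker((I - K)^*) = span{(-9, 3, 1, 1)}, i.e. iff -9y_1 + 3y_2 + y_3 + y_4 = 0. When solvable, the solutions are x = y + c·(1, 3, 1, 0), c arbitrary (ker(I - K) = span{(1, 3, 1, 0)}, dimension 1).

K has rank 1, so it is an outer product K = u v^T: every row of K is a multiple of one row vector. Reading off the entries, u = (1, 3, 1, 0) and v = (-9, 3, 1, 1) (row i of K equals u_i·v^T). A rank-one matrix u v^T satisfies K u = u (v·u) and kills the (3)-dimensional subspace v^⊥, so its characteristic polynomial is lambda^3 (lambda - v·u) with v·u = tr K = 1. Hence the eigenvalues of I - K are 1 (multiplicity 3) and 1 - (1) = 0, so det(I - K) = 0. (Direct check: I - K =
[[10, -3, -1, -1],
 [27, -8, -3, -3],
 [9, -3, 0, -1],
 [0, 0, 0, 1]]
has determinant 0.) So 1 is an eigenvalue of K and (I - K) is not invertible. The finite-dimensional Fredholm alternative says: either (I - K) is invertible, or ker(I - K) ≠ {0} and then range(I - K) = ker((I - K)^*)^⊥, with dim ker(I - K) = dim ker((I - K)^*). We are in the second case, so we need both kernels. Kernel of I - K: (I - K) u = u - u (v·u) = u - u = 0, so ker(I - K) = span{u} = span{(1, 3, 1, 0)} (it is exactly 1-dimensional because rank(I - K) = 3). Kernel of the adjoint: K is real, so (I - K)^* = I - K^T = I - v u^T, and (I - v u^T) v = v - v (u·v) = 0; hence ker((I - K)^*) = span{v} = span{(-9, 3, 1, 1)}. Therefore (I - K) x = y is solvable iff <y, v> = 0, i.e. iff -9y_1 + 3y_2 + y_3 + y_4 = 0. When this holds, K y = u (v·y) = 0, so (I - K) y = y and x = y is a particular solution; the full solution set is the line x = y + c·u = y + c·(1, 3, 1, 0), c ∈ C.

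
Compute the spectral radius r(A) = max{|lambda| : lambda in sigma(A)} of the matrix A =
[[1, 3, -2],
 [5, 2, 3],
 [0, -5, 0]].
r(A) ≈ 5.1036

The eigenvalues of A are the roots of its characteristic polynomial. With M = A (coefficients from the trace, the sum of principal 2x2 minors, and det A):
  p(λ) = det(λ I - M) = λ^3 - 3λ^2 + 2λ - 65.
No integer candidate from the rational root theorem (±divisors of 65) is a root, so the roots are irrational. The cubic discriminant is Δ = -114071 < 0, so there is one real root and a complex-conjugate pair. p(5) = -5 and p(6) = 55 have opposite signs, so a root lies in (5, 6); Newton's method refines it to λ ≈ 5.1036. Dividing out (λ - (5.1036)) leaves approximately λ^2 + 2.1036λ + 12.7361. For λ^2 + 2.1036λ + 12.7361 the discriminant is -46.519. It is negative, so the remaining roots are the complex-conjugate pair λ ≈ -1.0518 ± 3.4102i. Their product equals the constant term, so |λ|^2 ≈ 12.7361 and |λ| ≈ 3.5688.
Thus the eigenvalues (to 4 decimals) are 5.1036 (modulus 5.1036); -1.0518 ± 3.4102i (modulus 3.5688). The spectral radius is the largest modulus: r(A) ≈ 5.1036. (Cross-check: r(A) ≤ ||A||_2 ≈ 6.9213; equality holds whenever A is normal, though it can also hold for some non-normal A.)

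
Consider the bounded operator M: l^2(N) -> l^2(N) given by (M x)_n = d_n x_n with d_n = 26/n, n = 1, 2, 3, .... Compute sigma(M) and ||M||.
sigma(M) = {26/n : n ≥ 1} ∪ {0}; ||M|| = 26

A bounded diagonal operator on l^2 with diagonal entries d_n has spectrum equal to the closure of {d_n : n ≥ 1}: every d_n is an eigenvalue (with eigenvector e_n), so {d_n} ⊂ sigma(M); the spectrum is closed, so its closure is too; and for lambda not in the closure, (M - lambda I) has bounded inverse (the diagonal entries 1/(d_n - lambda) are bounded). For our sequence d_n = 26/n, n = 1, 2, 3, ...:
  - {d_n} = {26/n : n ≥ 1}; the only limit point is 0
  - closure = {26/n : n ≥ 1} ∪ {0}
For the norm: a diagonal operator has ||M|| = sup_n |d_n|. Here d_n = 26/n is positive and decreasing, so sup_n |d_n| = d_1 = 26. So ||M|| = 26.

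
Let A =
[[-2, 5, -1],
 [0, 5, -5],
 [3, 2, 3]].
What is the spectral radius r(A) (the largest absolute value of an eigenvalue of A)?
r(A) ≈ 6.1537

The eigenvalues of A are the roots of its characteristic polynomial. With M = A (coefficients from the trace, the sum of principal 2x2 minors, and det A):
  p(λ) = det(λ I - M) = λ^3 - 6λ^2 + 12λ + 110.
No integer candidate from the rational root theorem (±divisors of 110) is a root, so the roots are irrational. The cubic discriminant is Δ = -375948 < 0, so there is one real root and a complex-conjugate pair. p(-3) = -7 and p(-2) = 54 have opposite signs, so a root lies in (-3, -2); Newton's method refines it to λ ≈ -2.9049. Dividing out (λ - (-2.9049)) leaves approximately λ^2 - 8.9049λ + 37.8675. For λ^2 - 8.9049λ + 37.8675 the discriminant is -72.1732. It is negative, so the remaining roots are the complex-conjugate pair λ ≈ 4.4524 ± 4.2477i. Their product equals the constant term, so |λ|^2 ≈ 37.8675 and |λ| ≈ 6.1537.
Thus the eigenvalues (to 4 decimals) are -2.9049 (modulus 2.9049); 4.4524 ± 4.2477i (modulus 6.1537). The spectral radius is the largest modulus: r(A) ≈ 6.1537. (Cross-check: r(A) ≤ ||A||_2 ≈ 8.4774; equality holds whenever A is normal, though it can also hold for some non-normal A.)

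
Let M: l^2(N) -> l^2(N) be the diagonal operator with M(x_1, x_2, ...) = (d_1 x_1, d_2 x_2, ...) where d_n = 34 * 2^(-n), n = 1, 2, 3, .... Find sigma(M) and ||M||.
sigma(M) = {34 * 2^(-n) : n ≥ 1} ∪ {0}; ||M|| = 17

A bounded diagonal operator on l^2 with diagonal entries d_n has spectrum equal to the closure of {d_n : n ≥ 1}: every d_n is an eigenvalue (with eigenvector e_n), so {d_n} ⊂ sigma(M); the spectrum is closed, so its closure is too; and for lambda not in the closure, (M - lambda I) has bounded inverse (the diagonal entries 1/(d_n - lambda) are bounded). For our sequence d_n = 34 * 2^(-n), n = 1, 2, 3, ...:
  - {d_n} = {34 * 2^(-n) : n ≥ 1}; the only limit point is 0
  - closure = {34 * 2^(-n) : n ≥ 1} ∪ {0}
For the norm: a diagonal operator has ||M|| = sup_n |d_n|. Here d_n = 34 * 2^(-n) is positive and decreasing, so sup_n |d_n| = d_1 = 34/2 = 17. So ||M|| = 17.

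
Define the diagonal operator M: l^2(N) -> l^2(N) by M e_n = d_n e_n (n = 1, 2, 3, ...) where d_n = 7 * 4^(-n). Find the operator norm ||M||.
||M|| = 7/4 (attained at n = 1)

For M diagonal, ||M|| = sup_n |d_n|. The sequence d_n = 7 * 4^(-n) is positive and strictly decreasing (ratio 4^(-1) < 1), so the supremum is d_1 = 7/4. Hence ||M|| = 7/4.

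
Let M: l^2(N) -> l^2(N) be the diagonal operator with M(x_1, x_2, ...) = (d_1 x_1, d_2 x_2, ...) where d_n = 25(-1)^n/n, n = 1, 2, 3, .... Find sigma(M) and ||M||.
sigma(M) = {25(-1)^n/n : n ≥ 1} ∪ {0}; ||M|| = 25

A bounded diagonal operator on l^2 with diagonal entries d_n has spectrum equal to the closure of {d_n : n ≥ 1}: every d_n is an eigenvalue (with eigenvector e_n), so {d_n} ⊂ sigma(M); the spectrum is closed, so its closure is too; and for lambda not in the closure, (M - lambda I) has bounded inverse (the diagonal entries 1/(d_n - lambda) are bounded). For our sequence d_n = 25(-1)^n/n, n = 1, 2, 3, ...:
  - {d_n} = {25(-1)^n/n : n ≥ 1}; the only limit point is 0
  - closure = {25(-1)^n/n : n ≥ 1} ∪ {0}
For the norm: a diagonal operator has ||M|| = sup_n |d_n|. Here |d_n| = 25/n is decreasing, so sup_n |d_n| = |d_1| = 25. So ||M|| = 25.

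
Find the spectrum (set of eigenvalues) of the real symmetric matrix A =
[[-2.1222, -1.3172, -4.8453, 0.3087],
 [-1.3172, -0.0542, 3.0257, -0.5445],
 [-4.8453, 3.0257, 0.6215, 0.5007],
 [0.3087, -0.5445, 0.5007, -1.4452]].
sigma(A) ≈ {-6, -2, -1, 6}

A is real symmetric, so its spectrum consists of real eigenvalues. Expanding the characteristic polynomial of the displayed matrix gives
  det(λ I - A) = p(λ) = λ^4 + (3)λ^3 + (-34)λ^2 + (-108.0027)λ + (-72.0031).
Solving p(λ) = 0 yields eigenvalues ≈ -6, -2, -1, 6. (A is shown rounded to 4 decimals, so these recover the underlying integer eigenvalues to within that precision.)
Verification: the trace of A = -3 equals the sum of eigenvalues -3, and det(A) ≈ -72.0031 matches the eigenvalue product -72.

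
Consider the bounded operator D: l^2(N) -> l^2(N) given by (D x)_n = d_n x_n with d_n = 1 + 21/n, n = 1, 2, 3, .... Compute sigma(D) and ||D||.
sigma(D) = {1 + 21/n : n ≥ 1} ∪ {1}; ||D|| = 22

A bounded diagonal operator on l^2 with diagonal entries d_n has spectrum equal to the closure of {d_n : n ≥ 1}: every d_n is an eigenvalue (with eigenvector e_n), so {d_n} ⊂ sigma(D); the spectrum is closed, so its closure is too; and for lambda not in the closure, (D - lambda I) has bounded inverse (the diagonal entries 1/(d_n - lambda) are bounded). For our sequence d_n = 1 + 21/n, n = 1, 2, 3, ...:
  - {d_n} = {1 + 21/n : n ≥ 1}; the only limit point is 1
  - closure = {1 + 21/n : n ≥ 1} ∪ {1}
For the norm: a diagonal operator has ||D|| = sup_n |d_n|. Here d_n = 1 + 21/n is positive and decreasing, so sup_n |d_n| = d_1 = 1 + 21 = 22. So ||D|| = 22.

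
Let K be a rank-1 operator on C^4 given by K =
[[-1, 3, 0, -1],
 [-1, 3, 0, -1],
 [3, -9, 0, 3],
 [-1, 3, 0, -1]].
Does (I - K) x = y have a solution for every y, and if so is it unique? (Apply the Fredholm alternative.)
(I - K) is singular (det(I - K) = 0, i.e. 1 ∈ sigma(K)). (I - K) x = y is solvable iff y ⊥ ker((I - K)^*) = span{(-1, 3, 0, -1)}, i.e. iff -y_1 + 3y_2 - y_4 = 0. When solvable, the solutions are x = y + c·(1, 1, -3, 1), c arbitrary (ker(I - K) = span{(1, 1, -3, 1)}, dimension 1).

K has rank 1, so it is an outer product K = u v^T: every row of K is a multiple of one row vector. Reading off the entries, u = (1, 1, -3, 1) and v = (-1, 3, 0, -1) (row i of K equals u_i·v^T). A rank-one matrix u v^T satisfies K u = u (v·u) and kills the (3)-dimensional subspace v^⊥, so its characteristic polynomial is lambda^3 (lambda - v·u) with v·u = tr K = 1. Hence the eigenvalues of I - K are 1 (multiplicity 3) and 1 - (1) = 0, so det(I - K) = 0. (Direct check: I - K =
[[2, -3, 0, 1],
 [1, -2, 0, 1],
 [-3, 9, 1, -3],
 [1, -3, 0, 2]]
has determinant 0.) So 1 is an eigenvalue of K and (I - K) is not invertible. The finite-dimensional Fredholm alternative says: either (I - K) is invertible, or ker(I - K) ≠ {0} and then range(I - K) = ker((I - K)^*)^⊥, with dim ker(I - K) = dim ker((I - K)^*). We are in the second case, so we need both kernels. Kernel of I - K: (I - K) u = u - u (v·u) = u - u = 0, so ker(I - K) = span{u} = span{(1, 1, -3, 1)} (it is exactly 1-dimensional because rank(I - K) = 3). Kernel of the adjoint: K is real, so (I - K)^* = I - K^T = I - v u^T, and (I - v u^T) v = v - v (u·v) = 0; hence ker((I - K)^*) = span{v} = span{(-1, 3, 0, -1)}. Therefore (I - K) x = y is solvable iff <y, v> = 0, i.e. iff -y_1 + 3y_2 - y_4 = 0. When this holds, K y = u (v·y) = 0, so (I - K) y = y and x = y is a particular solution; the full solution set is the line x = y + c·u = y + c·(1, 1, -3, 1), c ∈ C.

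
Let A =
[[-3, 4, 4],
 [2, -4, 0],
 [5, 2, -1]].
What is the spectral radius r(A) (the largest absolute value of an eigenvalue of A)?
r(A) ≈ 7.5883

The eigenvalues of A are the roots of its characteristic polynomial. With M = A (coefficients from the trace, the sum of principal 2x2 minors, and det A):
  p(λ) = det(λ I - M) = λ^3 + 8λ^2 - 9λ - 92.
No integer candidate from the rational root theorem (±divisors of 92) is a root, so the roots are irrational. The cubic discriminant is Δ = 87220 > 0, so there are three distinct real roots. p(-8) = -20 and p(-7) = 20 have opposite signs, so a root lies in (-8, -7); Newton's method refines it to λ ≈ -7.5883. p(-4) = 8 and p(-3) = -20 have opposite signs, so a root lies in (-4, -3); Newton's method refines it to λ ≈ -3.6938. p(3) = -20 and p(4) = 64 have opposite signs, so a root lies in (3, 4); Newton's method refines it to λ ≈ 3.2822. Check (Vieta): the three roots sum to -8, matching tr M = -8.
Thus the eigenvalues (to 4 decimals) are -7.5883 (modulus 7.5883); -3.6938 (modulus 3.6938); 3.2822 (modulus 3.2822). The spectral radius is the largest modulus: r(A) ≈ 7.5883. (Cross-check: r(A) ≤ ||A||_2 ≈ 7.6598; equality holds whenever A is normal, though it can also hold for some non-normal A.)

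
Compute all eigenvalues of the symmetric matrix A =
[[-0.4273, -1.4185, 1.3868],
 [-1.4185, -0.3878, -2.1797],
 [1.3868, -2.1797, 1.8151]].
sigma(A) ≈ {-2, -1, 4}

A is real symmetric, so its spectrum consists of real eigenvalues. Expanding the characteristic polynomial of the displayed matrix gives
  det(λ I - A) = p(λ) = λ^3 + (-1)λ^2 + (-10)λ + (-8).
Solving p(λ) = 0 yields eigenvalues ≈ -2, -1, 4. (A is shown rounded to 4 decimals, so these recover the underlying integer eigenvalues to within that precision.)
Verification: the trace of A = 1 equals the sum of eigenvalues 1, and det(A) ≈ 8.0002 matches the eigenvalue product 8.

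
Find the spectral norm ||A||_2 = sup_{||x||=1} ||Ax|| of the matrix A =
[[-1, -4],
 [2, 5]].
||A||_2 = sqrt((46 + sqrt(2080))/2) ≈ 6.7678 (= sqrt(largest eigenvalue of A^T A))

||A||_2 = sigma_max(A) = sqrt(lambda_max(A^T A)). Form the symmetric matrix M = A^T A =
[[5, 14],
 [14, 41]].
Its characteristic polynomial (trace, determinant of M give the coefficients) is
  p(λ) = det(λ I - M) = λ^2 - 46λ + 9.
For λ^2 - 46λ + 9 the discriminant is 2080. It is nonnegative but not a perfect square, so the roots are real and irrational: λ = (46 ± sqrt(2080))/2 ≈ 45.8035, 0.1965.
So the eigenvalues of A^T A are ≈ 0.1965, 45.8035 (all ≥ 0, as they must be for A^T A). The largest is λ_max = (46 + sqrt(2080))/2 ≈ 45.8035, hence ||A||_2 = sqrt(λ_max) = sqrt((46 + sqrt(2080))/2) ≈ 6.7678.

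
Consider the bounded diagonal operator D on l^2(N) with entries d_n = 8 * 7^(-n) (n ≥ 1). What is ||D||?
||D|| = 8/7 (attained at n = 1)

For D diagonal, ||D|| = sup_n |d_n|. The sequence d_n = 8 * 7^(-n) is positive and strictly decreasing (ratio 7^(-1) < 1), so the supremum is d_1 = 8/7. Hence ||D|| = 8/7.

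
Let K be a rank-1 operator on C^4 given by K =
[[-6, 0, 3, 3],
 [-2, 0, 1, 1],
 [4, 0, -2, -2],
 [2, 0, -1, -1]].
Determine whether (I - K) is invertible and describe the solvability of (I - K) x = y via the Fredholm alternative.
(I - K) is invertible (det(I - K) = 10 ≠ 0), so for every y in C^4 the equation (I - K) x = y has a unique solution.

K has rank 1, so it is an outer product K = u v^T: every row of K is a multiple of one row vector. Reading off the entries, u = (-3, -1, 2, 1) and v = (2, 0, -1, -1) (row i of K equals u_i·v^T). A rank-one matrix u v^T satisfies K u = u (v·u) and kills the (3)-dimensional subspace v^⊥, so its characteristic polynomial is lambda^3 (lambda - v·u) with v·u = tr K = -9. Hence the eigenvalues of I - K are 1 (multiplicity 3) and 1 - (-9) = 10, so det(I - K) = 10. (Direct check: I - K =
[[7, 0, -3, -3],
 [2, 1, -1, -1],
 [-4, 0, 3, 2],
 [-2, 0, 1, 2]]
has determinant 10.) The finite-dimensional Fredholm alternative says: either (I - K) is invertible, or ker(I - K) ≠ {0} and then range(I - K) = ker((I - K)^*)^⊥, with dim ker(I - K) = dim ker((I - K)^*). Since det(I - K) ≠ 0, 1 is not an eigenvalue of K and ker(I - K) = {0}, so we are in the first case: for every y there is a unique x = (I - K)^(-1) y. Explicitly, by the Sherman–Morrison formula, (I - u v^T)^(-1) = I + u v^T/(1 - v·u), i.e. (I - K)^(-1) = I + K/(10).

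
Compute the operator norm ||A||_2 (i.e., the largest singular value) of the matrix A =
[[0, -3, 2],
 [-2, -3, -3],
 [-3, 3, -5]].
||A||_2 ≈ 7.4188 (= sqrt(largest eigenvalue of A^T A))

||A||_2 = sigma_max(A) = sqrt(lambda_max(A^T A)). Form the symmetric matrix M = A^T A =
[[13, -3, 21],
 [-3, 27, -12],
 [21, -12, 38]].
Its characteristic polynomial (trace, sum of principal 2x2 minors, determinant of M give the coefficients) is
  p(λ) = det(λ I - M) = λ^3 - 78λ^2 + 1277λ - 729.
No integer candidate from the rational root theorem (±divisors of 729) is a root, so the roots are irrational. The cubic discriminant is Δ = 1500478897 > 0, so there are three distinct real roots. p(0) = -729 and p(1) = 471 have opposite signs, so a root lies in (0, 1); Newton's method refines it to λ ≈ 0.5921. p(22) = 261 and p(23) = -453 have opposite signs, so a root lies in (22, 23); Newton's method refines it to λ ≈ 22.369. p(55) = -69 and p(56) = 1791 have opposite signs, so a root lies in (55, 56); Newton's method refines it to λ ≈ 55.0389. Check (Vieta): the three roots sum to 78, matching tr M = 78.
So the eigenvalues of A^T A are ≈ 0.5921, 22.369, 55.0389 (all ≥ 0, as they must be for A^T A). The largest is λ_max ≈ 55.0389, hence ||A||_2 = sqrt(λ_max) ≈ 7.4188.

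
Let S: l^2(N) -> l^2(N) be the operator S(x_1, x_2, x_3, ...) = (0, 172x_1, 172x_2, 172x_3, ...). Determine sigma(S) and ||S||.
sigma(S) = closed disk {z in C : |z| ≤ 172}; ||S|| = 172

Note S = 172·U where U is the unit right shift (U x)_k = x_{k-1} (with x_0 := 0); so ||S|| = 172||U|| and sigma(S) = 172·sigma(U). ||S x||^2 = sum_{k≥1} |172x_k|^2 = 29584||x||^2, so ||S|| = 172 and sigma(S) ⊂ {|z| ≤ 172}. For any |lambda| < 172, the equation (S - lambda I) x = 0 forces x_1 = 0, then 172x_k = lambda x_{k+1} ⇒ x = 0, so S has no eigenvalues. But (S - lambda I) is not surjective for |lambda| < 172: solving (S - lambda I) x = e_1 would require x_n proportional to (lambda/172)^(-n), which is not in l^2. So every |lambda| < 172 lies in the residual spectrum. The boundary |lambda| = 172 is in the approximate point spectrum (the spectrum is closed). Hence sigma(S) is the closed disk of radius 172.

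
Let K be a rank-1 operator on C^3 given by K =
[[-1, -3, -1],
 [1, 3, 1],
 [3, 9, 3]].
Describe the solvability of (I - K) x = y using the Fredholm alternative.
(I - K) is invertible (det(I - K) = -4 ≠ 0), so for every y in C^3 the equation (I - K) x = y has a unique solution.

K has rank 1, so it is an outer product K = u v^T: every row of K is a multiple of one row vector. Reading off the entries, u = (1, -1, -3) and v = (-1, -3, -1) (row i of K equals u_i·v^T). A rank-one matrix u v^T satisfies K u = u (v·u) and kills the (2)-dimensional subspace v^⊥, so its characteristic polynomial is lambda^2 (lambda - v·u) with v·u = tr K = 5. Hence the eigenvalues of I - K are 1 (multiplicity 2) and 1 - (5) = -4, so det(I - K) = -4. (Direct check: I - K =
[[2, 3, 1],
 [-1, -2, -1],
 [-3, -9, -2]]
has determinant -4.) The finite-dimensional Fredholm alternative says: either (I - K) is invertible, or ker(I - K) ≠ {0} and then range(I - K) = ker((I - K)^*)^⊥, with dim ker(I - K) = dim ker((I - K)^*). Since det(I - K) ≠ 0, 1 is not an eigenvalue of K and ker(I - K) = {0}, so we are in the first case: for every y there is a unique x = (I - K)^(-1) y. Explicitly, by the Sherman–Morrison formula, (I - u v^T)^(-1) = I + u v^T/(1 - v·u), i.e. (I - K)^(-1) = I + K/(-4).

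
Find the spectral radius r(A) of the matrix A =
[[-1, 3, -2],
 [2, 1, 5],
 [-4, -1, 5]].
r(A) = sqrt(26) ≈ 5.099

The eigenvalues of A are the roots of its characteristic polynomial. With M = A (coefficients from the trace, the sum of principal 2x2 minors, and det A):
  p(λ) = det(λ I - M) = λ^3 - 5λ^2 - 10λ + 104.
By the rational root theorem any rational root is an integer divisor of 104. Testing λ = -4: p(-4) = -64 - 80 + 40 + 104 = 0, so λ = -4 is a root. Dividing out (λ + 4) leaves p(λ) = (λ + 4)(λ^2 - 9λ + 26). For λ^2 - 9λ + 26 the discriminant is -23. It is negative, so the roots are the complex-conjugate pair λ = 9/2 ± (sqrt(23)/2) i ≈ 4.5 ± 2.3979i. For a conjugate pair the product of the roots equals the constant term, so |λ|^2 = 26 and |λ| = sqrt(26) ≈ 5.099.
Thus the eigenvalues (to 4 decimals) are 4.5 ± 2.3979i (modulus 5.099); -4 (modulus 4). The spectral radius is the largest modulus: r(A) = sqrt(26) ≈ 5.099. (Cross-check: r(A) ≤ ||A||_2 ≈ 7.5344; equality holds whenever A is normal, though it can also hold for some non-normal A.)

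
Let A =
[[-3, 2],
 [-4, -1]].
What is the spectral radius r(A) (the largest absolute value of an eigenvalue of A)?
r(A) = sqrt(11) ≈ 3.3166

The eigenvalues of A are the roots of its characteristic polynomial. With M = A (coefficients from the trace and determinant):
  p(λ) = det(λ I - M) = λ^2 + 4λ + 11.
For λ^2 + 4λ + 11 the discriminant is -28. It is negative, so the roots are the complex-conjugate pair λ = -2 ± (sqrt(28)/2) i ≈ -2 ± 2.6458i. For a conjugate pair the product of the roots equals the constant term, so |λ|^2 = 11 and |λ| = sqrt(11) ≈ 3.3166.
Thus the eigenvalues (to 4 decimals) are -2 ± 2.6458i (modulus 3.3166). The spectral radius is the largest modulus: r(A) = sqrt(11) ≈ 3.3166. (Cross-check: r(A) ≤ ||A||_2 ≈ 5.0198; equality holds whenever A is normal, though it can also hold for some non-normal A.)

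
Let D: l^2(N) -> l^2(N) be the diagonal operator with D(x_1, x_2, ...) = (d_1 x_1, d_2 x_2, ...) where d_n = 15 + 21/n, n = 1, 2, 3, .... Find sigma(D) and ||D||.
sigma(D) = {15 + 21/n : n ≥ 1} ∪ {15}; ||D|| = 36

A bounded diagonal operator on l^2 with diagonal entries d_n has spectrum equal to the closure of {d_n : n ≥ 1}: every d_n is an eigenvalue (with eigenvector e_n), so {d_n} ⊂ sigma(D); the spectrum is closed, so its closure is too; and for lambda not in the closure, (D - lambda I) has bounded inverse (the diagonal entries 1/(d_n - lambda) are bounded). For our sequence d_n = 15 + 21/n, n = 1, 2, 3, ...:
  - {d_n} = {15 + 21/n : n ≥ 1}; the only limit point is 15
  - closure = {15 + 21/n : n ≥ 1} ∪ {15}
For the norm: a diagonal operator has ||D|| = sup_n |d_n|. Here d_n = 15 + 21/n is positive and decreasing, so sup_n |d_n| = d_1 = 15 + 21 = 36. So ||D|| = 36.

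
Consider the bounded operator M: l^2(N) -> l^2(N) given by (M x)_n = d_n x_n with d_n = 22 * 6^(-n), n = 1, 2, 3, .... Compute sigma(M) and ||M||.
sigma(M) = {22 * 6^(-n) : n ≥ 1} ∪ {0}; ||M|| = 11/3

A bounded diagonal operator on l^2 with diagonal entries d_n has spectrum equal to the closure of {d_n : n ≥ 1}: every d_n is an eigenvalue (with eigenvector e_n), so {d_n} ⊂ sigma(M); the spectrum is closed, so its closure is too; and for lambda not in the closure, (M - lambda I) has bounded inverse (the diagonal entries 1/(d_n - lambda) are bounded). For our sequence d_n = 22 * 6^(-n), n = 1, 2, 3, ...:
  - {d_n} = {22 * 6^(-n) : n ≥ 1}; the only limit point is 0
  - closure = {22 * 6^(-n) : n ≥ 1} ∪ {0}
For the norm: a diagonal operator has ||M|| = sup_n |d_n|. Here d_n = 22 * 6^(-n) is positive and decreasing, so sup_n |d_n| = d_1 = 22/6 = 11/3. So ||M|| = 11/3.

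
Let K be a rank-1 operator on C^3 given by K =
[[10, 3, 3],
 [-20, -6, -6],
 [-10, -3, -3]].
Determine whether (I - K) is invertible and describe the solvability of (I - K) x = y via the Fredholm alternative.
(I - K) is singular (det(I - K) = 0, i.e. 1 ∈ sigma(K)). (I - K) x = y is solvable iff y ⊥ ker((I - K)^*) = span{(10, 3, 3)}, i.e. iff 10y_1 + 3y_2 + 3y_3 = 0. When solvable, the solutions are x = y + c·(1, -2, -1), c arbitrary (ker(I - K) = span{(1, -2, -1)}, dimension 1).

K has rank 1, so it is an outer product K = u v^T: every row of K is a multiple of one row vector. Reading off the entries, u = (1, -2, -1) and v = (10, 3, 3) (row i of K equals u_i·v^T). A rank-one matrix u v^T satisfies K u = u (v·u) and kills the (2)-dimensional subspace v^⊥, so its characteristic polynomial is lambda^2 (lambda - v·u) with v·u = tr K = 1. Hence the eigenvalues of I - K are 1 (multiplicity 2) and 1 - (1) = 0, so det(I - K) = 0. (Direct check: I - K =
[[-9, -3, -3],
 [20, 7, 6],
 [10, 3, 4]]
has determinant 0.) So 1 is an eigenvalue of K and (I - K) is not invertible. The finite-dimensional Fredholm alternative says: either (I - K) is invertible, or ker(I - K) ≠ {0} and then range(I - K) = ker((I - K)^*)^⊥, with dim ker(I - K) = dim ker((I - K)^*). We are in the second case, so we need both kernels. Kernel of I - K: (I - K) u = u - u (v·u) = u - u = 0, so ker(I - K) = span{u} = span{(1, -2, -1)} (it is exactly 1-dimensional because rank(I - K) = 2). Kernel of the adjoint: K is real, so (I - K)^* = I - K^T = I - v u^T, and (I - v u^T) v = v - v (u·v) = 0; hence ker((I - K)^*) = span{v} = span{(10, 3, 3)}. Therefore (I - K) x = y is solvable iff <y, v> = 0, i.e. iff 10y_1 + 3y_2 + 3y_3 = 0. When this holds, K y = u (v·y) = 0, so (I - K) y = y and x = y is a particular solution; the full solution set is the line x = y + c·u = y + c·(1, -2, -1), c ∈ C.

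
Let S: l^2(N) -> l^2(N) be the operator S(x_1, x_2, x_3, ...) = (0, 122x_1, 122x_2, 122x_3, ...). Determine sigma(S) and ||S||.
sigma(S) = closed disk {z in C : |z| ≤ 122}; ||S|| = 122

Note S = 122·U where U is the unit right shift (U x)_k = x_{k-1} (with x_0 := 0); so ||S|| = 122||U|| and sigma(S) = 122·sigma(U). ||S x||^2 = sum_{k≥1} |122x_k|^2 = 14884||x||^2, so ||S|| = 122 and sigma(S) ⊂ {|z| ≤ 122}. For any |lambda| < 122, the equation (S - lambda I) x = 0 forces x_1 = 0, then 122x_k = lambda x_{k+1} ⇒ x = 0, so S has no eigenvalues. But (S - lambda I) is not surjective for |lambda| < 122: solving (S - lambda I) x = e_1 would require x_n proportional to (lambda/122)^(-n), which is not in l^2. So every |lambda| < 122 lies in the residual spectrum. The boundary |lambda| = 122 is in the approximate point spectrum (the spectrum is closed). Hence sigma(S) is the closed disk of radius 122.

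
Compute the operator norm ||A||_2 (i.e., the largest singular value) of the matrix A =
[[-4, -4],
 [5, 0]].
||A||_2 = sqrt((57 + sqrt(1649))/2) ≈ 6.986 (= sqrt(largest eigenvalue of A^T A))

||A||_2 = sigma_max(A) = sqrt(lambda_max(A^T A)). Form the symmetric matrix M = A^T A =
[[41, 16],
 [16, 16]].
Its characteristic polynomial (trace, determinant of M give the coefficients) is
  p(λ) = det(λ I - M) = λ^2 - 57λ + 400.
For λ^2 - 57λ + 400 the discriminant is 1649. It is nonnegative but not a perfect square, so the roots are real and irrational: λ = (57 ± sqrt(1649))/2 ≈ 48.8039, 8.1961.
So the eigenvalues of A^T A are ≈ 8.1961, 48.8039 (all ≥ 0, as they must be for A^T A). The largest is λ_max = (57 + sqrt(1649))/2 ≈ 48.8039, hence ||A||_2 = sqrt(λ_max) = sqrt((57 + sqrt(1649))/2) ≈ 6.986.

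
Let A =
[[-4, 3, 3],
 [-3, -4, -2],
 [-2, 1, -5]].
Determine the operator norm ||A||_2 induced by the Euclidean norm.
||A||_2 ≈ 6.7644 (= sqrt(largest eigenvalue of A^T A))

||A||_2 = sigma_max(A) = sqrt(lambda_max(A^T A)). Form the symmetric matrix M = A^T A =
[[29, -2, 4],
 [-2, 26, 12],
 [4, 12, 38]].
Its characteristic polynomial (trace, sum of principal 2x2 minors, determinant of M give the coefficients) is
  p(λ) = det(λ I - M) = λ^3 - 93λ^2 + 2680λ - 23716.
No integer candidate from the rational root theorem (±divisors of 23716) is a root, so the roots are irrational. The cubic discriminant is Δ = 32178560 > 0, so there are three distinct real roots. p(17) = -120 and p(18) = 224 have opposite signs, so a root lies in (17, 18); Newton's method refines it to λ ≈ 17.323. p(29) = 180 and p(30) = -16 have opposite signs, so a root lies in (29, 30); Newton's method refines it to λ ≈ 29.9199. p(45) = -316 and p(46) = 112 have opposite signs, so a root lies in (45, 46); Newton's method refines it to λ ≈ 45.7571. Check (Vieta): the three roots sum to 93, matching tr M = 93.
So the eigenvalues of A^T A are ≈ 17.323, 29.9199, 45.7571 (all ≥ 0, as they must be for A^T A). The largest is λ_max ≈ 45.7571, hence ||A||_2 = sqrt(λ_max) ≈ 6.7644.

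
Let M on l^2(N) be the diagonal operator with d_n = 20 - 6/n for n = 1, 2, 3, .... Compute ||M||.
||M|| = 20

For a diagonal operator on l^2 with entries d_n, ||M|| = sup_n |d_n|. Here d_1 = 14, d_2 = 17, ..., and d_n = 20 - 6/n increases monotonically toward 20. All terms lie in [14, 20), so |d_n| = d_n and the supremum is the limit 20, which is not attained by any individual d_n. Hence ||M|| = 20.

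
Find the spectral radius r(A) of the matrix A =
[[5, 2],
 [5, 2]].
r(A) = 7

The eigenvalues of A are the roots of its characteristic polynomial. With M = A (coefficients from the trace and determinant):
  p(λ) = det(λ I - M) = λ^2 - 7λ.
For λ^2 - 7λ the discriminant is 49. It is a perfect square (7^2), so the roots are rational: λ = (7 ± 7)/2 = 7, 0.
Thus the eigenvalues (to 4 decimals) are 7 (modulus 7); 0 (modulus 0). The spectral radius is the largest modulus: r(A) = 7. (Cross-check: r(A) ≤ ||A||_2 ≈ 7.6158; equality holds whenever A is normal, though it can also hold for some non-normal A.)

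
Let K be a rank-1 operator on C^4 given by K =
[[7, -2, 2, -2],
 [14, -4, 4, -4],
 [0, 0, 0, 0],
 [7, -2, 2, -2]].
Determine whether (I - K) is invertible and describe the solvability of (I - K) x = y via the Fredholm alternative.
(I - K) is singular (det(I - K) = 0, i.e. 1 ∈ sigma(K)). (I - K) x = y is solvable iff y ⊥ ker((I - K)^*) = span{(7, -2, 2, -2)}, i.e. iff 7y_1 - 2y_2 + 2y_3 - 2y_4 = 0. When solvable, the solutions are x = y + c·(1, 2, 0, 1), c arbitrary (ker(I - K) = span{(1, 2, 0, 1)}, dimension 1).

K has rank 1, so it is an outer product K = u v^T: every row of K is a multiple of one row vector. Reading off the entries, u = (1, 2, 0, 1) and v = (7, -2, 2, -2) (row i of K equals u_i·v^T). A rank-one matrix u v^T satisfies K u = u (v·u) and kills the (3)-dimensional subspace v^⊥, so its characteristic polynomial is lambda^3 (lambda - v·u) with v·u = tr K = 1. Hence the eigenvalues of I - K are 1 (multiplicity 3) and 1 - (1) = 0, so det(I - K) = 0. (Direct check: I - K =
[[-6, 2, -2, 2],
 [-14, 5, -4, 4],
 [0, 0, 1, 0],
 [-7, 2, -2, 3]]
has determinant 0.) So 1 is an eigenvalue of K and (I - K) is not invertible. The finite-dimensional Fredholm alternative says: either (I - K) is invertible, or ker(I - K) ≠ {0} and then range(I - K) = ker((I - K)^*)^⊥, with dim ker(I - K) = dim ker((I - K)^*). We are in the second case, so we need both kernels. Kernel of I - K: (I - K) u = u - u (v·u) = u - u = 0, so ker(I - K) = span{u} = span{(1, 2, 0, 1)} (it is exactly 1-dimensional because rank(I - K) = 3). Kernel of the adjoint: K is real, so (I - K)^* = I - K^T = I - v u^T, and (I - v u^T) v = v - v (u·v) = 0; hence ker((I - K)^*) = span{v} = span{(7, -2, 2, -2)}. Therefore (I - K) x = y is solvable iff <y, v> = 0, i.e. iff 7y_1 - 2y_2 + 2y_3 - 2y_4 = 0. When this holds, K y = u (v·y) = 0, so (I - K) y = y and x = y is a particular solution; the full solution set is the line x = y + c·u = y + c·(1, 2, 0, 1), c ∈ C.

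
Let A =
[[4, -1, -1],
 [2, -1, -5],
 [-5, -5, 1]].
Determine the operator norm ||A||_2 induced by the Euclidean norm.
||A||_2 = 8 (= sqrt(largest eigenvalue of A^T A))

||A||_2 = sigma_max(A) = sqrt(lambda_max(A^T A)). Form the symmetric matrix M = A^T A =
[[45, 19, -19],
 [19, 27, 1],
 [-19, 1, 27]].
Its characteristic polynomial (trace, sum of principal 2x2 minors, determinant of M give the coefficients) is
  p(λ) = det(λ I - M) = λ^3 - 99λ^2 + 2436λ - 12544.
By the rational root theorem any rational root is an integer divisor of 12544. Testing λ = 64: p(64) = 262144 - 405504 + 155904 - 12544 = 0, so λ = 64 is a root. Dividing out (λ - 64) leaves p(λ) = (λ - 64)(λ^2 - 35λ + 196). For λ^2 - 35λ + 196 the discriminant is 441. It is a perfect square (21^2), so the roots are rational: λ = (35 ± 21)/2 = 28, 7.
So the eigenvalues of A^T A are ≈ 7, 28, 64 (all ≥ 0, as they must be for A^T A). The largest is λ_max = 64, hence ||A||_2 = sqrt(λ_max) = 8.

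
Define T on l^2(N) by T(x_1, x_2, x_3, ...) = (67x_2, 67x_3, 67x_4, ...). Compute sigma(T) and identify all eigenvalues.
sigma(T) = closed disk {z in C : |z| ≤ 67}; sigma_p(T) = open disk {z in C : |z| < 67}

Note T = 67·V where V is the unit left shift (V x)_k = x_{k+1}; so sigma(T) = 67·sigma(V) and ||T|| = 67||V||. ||T x||^2 = 4489sum_{k≥2} |x_k|^2 ≤ 4489||x||^2, with equality on {x : x_1 = 0}, so ||T|| = 67. For any lambda with |lambda| < 67, set r = lambda/67 (|r| < 1); the vector x = (1, r, r^2, ...) is in l^2 and satisfies T x = 67(r, r^2, ...) = lambda x, so lambda is an eigenvalue. On the boundary |lambda| = 67 the geometric series diverges, so no l^2 eigenvector exists, but these lambda lie in the approximate point spectrum. Hence sigma(T) is the closed disk of radius 67 and sigma_p(T) is the open disk.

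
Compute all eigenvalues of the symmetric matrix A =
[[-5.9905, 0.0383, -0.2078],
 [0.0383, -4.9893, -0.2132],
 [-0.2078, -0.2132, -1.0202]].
sigma(A) ≈ {-6, -5, -1}

A is real symmetric, so its spectrum consists of real eigenvalues. Expanding the characteristic polynomial of the displayed matrix gives
  det(λ I - A) = p(λ) = λ^3 + (12)λ^2 + (41)λ + (30).
Solving p(λ) = 0 yields eigenvalues ≈ -6, -5, -1. (A is shown rounded to 4 decimals, so these recover the underlying integer eigenvalues to within that precision.)
Verification: the trace of A = -12 equals the sum of eigenvalues -12, and det(A) ≈ -29.9995 matches the eigenvalue product -30.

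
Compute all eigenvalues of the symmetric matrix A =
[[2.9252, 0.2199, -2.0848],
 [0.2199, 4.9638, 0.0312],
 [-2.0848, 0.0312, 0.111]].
sigma(A) ≈ {-1, 4, 5}

A is real symmetric, so its spectrum consists of real eigenvalues. Expanding the characteristic polynomial of the displayed matrix gives
  det(λ I - A) = p(λ) = λ^3 + (-8)λ^2 + (11)λ + (20).
Solving p(λ) = 0 yields eigenvalues ≈ -1, 4, 5. (A is shown rounded to 4 decimals, so these recover the underlying integer eigenvalues to within that precision.)
Verification: the trace of A = 8 equals the sum of eigenvalues 8, and det(A) ≈ -19.9997 matches the eigenvalue product -20.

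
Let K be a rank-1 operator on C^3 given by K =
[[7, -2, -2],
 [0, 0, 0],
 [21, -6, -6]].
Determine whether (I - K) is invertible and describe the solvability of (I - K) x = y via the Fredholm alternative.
(I - K) is singular (det(I - K) = 0, i.e. 1 ∈ sigma(K)). (I - K) x = y is solvable iff y ⊥ ker((I - K)^*) = span{(7, -2, -2)}, i.e. iff 7y_1 - 2y_2 - 2y_3 = 0. When solvable, the solutions are x = y + c·(1, 0, 3), c arbitrary (ker(I - K) = span{(1, 0, 3)}, dimension 1).

K has rank 1, so it is an outer product K = u v^T: every row of K is a multiple of one row vector. Reading off the entries, u = (1, 0, 3) and v = (7, -2, -2) (row i of K equals u_i·v^T). A rank-one matrix u v^T satisfies K u = u (v·u) and kills the (2)-dimensional subspace v^⊥, so its characteristic polynomial is lambda^2 (lambda - v·u) with v·u = tr K = 1. Hence the eigenvalues of I - K are 1 (multiplicity 2) and 1 - (1) = 0, so det(I - K) = 0. (Direct check: I - K =
[[-6, 2, 2],
 [0, 1, 0],
 [-21, 6, 7]]
has determinant 0.) So 1 is an eigenvalue of K and (I - K) is not invertible. The finite-dimensional Fredholm alternative says: either (I - K) is invertible, or ker(I - K) ≠ {0} and then range(I - K) = ker((I - K)^*)^⊥, with dim ker(I - K) = dim ker((I - K)^*). We are in the second case, so we need both kernels. Kernel of I - K: (I - K) u = u - u (v·u) = u - u = 0, so ker(I - K) = span{u} = span{(1, 0, 3)} (it is exactly 1-dimensional because rank(I - K) = 2). Kernel of the adjoint: K is real, so (I - K)^* = I - K^T = I - v u^T, and (I - v u^T) v = v - v (u·v) = 0; hence ker((I - K)^*) = span{v} = span{(7, -2, -2)}. Therefore (I - K) x = y is solvable iff <y, v> = 0, i.e. iff 7y_1 - 2y_2 - 2y_3 = 0. When this holds, K y = u (v·y) = 0, so (I - K) y = y and x = y is a particular solution; the full solution set is the line x = y + c·u = y + c·(1, 0, 3), c ∈ C.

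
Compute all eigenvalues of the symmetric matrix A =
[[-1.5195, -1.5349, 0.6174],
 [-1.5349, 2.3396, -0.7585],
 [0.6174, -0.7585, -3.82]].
sigma(A) ≈ {-4, -2, 3}

A is real symmetric, so its spectrum consists of real eigenvalues. Expanding the characteristic polynomial of the displayed matrix gives
  det(λ I - A) = p(λ) = λ^3 + (3)λ^2 + (-10)λ + (-24).
Solving p(λ) = 0 yields eigenvalues ≈ -4, -2, 3. (A is shown rounded to 4 decimals, so these recover the underlying integer eigenvalues to within that precision.)
Verification: the trace of A = -3 equals the sum of eigenvalues -3, and det(A) ≈ 23.9998 matches the eigenvalue product 24.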